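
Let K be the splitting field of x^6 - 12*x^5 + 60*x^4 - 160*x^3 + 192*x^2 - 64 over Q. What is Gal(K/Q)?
The polynomial f is an irreducible sextic over Q, so G = Gal(f/Q) is one of the 16 transitive subgroups 6T1, ..., 6T16 of S_6. The discriminant of f is -450868486864896, which is not a perfect square, so G is not contained in A_6. The transitive groups of degree 6 not contained in A_6 are: C_6 (6T1, order 6), S_3 (6T2, order 6), D_6 (6T3, order 12), C_3 x S_3 (6T5, order 18), A_4 x C_2 (6T6, order 24), S_4 (6T8, order 24), S_3 x S_3 (6T9, order 36), S_4 x C_2 (6T11, order 48), (S_3 x S_3) : C_2 (6T13, order 72), PGL(2,5) (6T14, order 120), S_6 (6T16, order 720). By Dedekind's theorem, for a prime p not dividing disc(f) the degrees of the irreducible factors of f mod p form the cycle type of an element of G. Factoring f modulo the 33 such primes p <= 149 (skipping 2, 3, which divide the discriminant), each new pattern first appears at: mod 5: f = (x^3 + x + 1)(x^3 + 3x^2 + 4x + 1), pattern 3+3; mod 7: f = (x^6 + 2x^5 + 4x^4 + x^3 + 3x^2 + 6), pattern 6; mod 17: f = (x + 14)(x + 16)(x^2 + 13x + 10)(x^2 + 13x + 16), pattern 2+2+1+1; mod 19: f = (x + 1)(x + 4)(x + 11)(x + 14)(x^2 + 15x + 11), pattern 2+1+1+1+1; mod 71: f = (x^2 + 67x + 33)(x^2 + 67x + 53)(x^2 + 67x + 68), pattern 2+2+2. No other pattern occurs in this range, so the set of observed cycle types is {3+3, 6, 2+2+1+1, 2+1+1+1+1, 2+2+2}. The candidates containing elements of all these cycle types are A_4 x C_2 (6T6) of order 24, S_4 x C_2 (6T11) of order 48, (S_3 x S_3) : C_2 (6T13) of order 72, S_6 (6T16) of order 720; the others are excluded. The observed types are precisely the cycle types that occur in A_4 x C_2 (6T6) (apart from the identity). Each of the other remaining candidates has further cycle types, and by the Chebotarev density theorem the matching factorization patterns would occur for a proportion of primes equal to their share of the group: S_4 x C_2 (6T11) additionally contains elements of type 4+2, 4+1+1 (12 of its 48 elements, about 25% of primes); (S_3 x S_3) : C_2 (6T13) additionally contains elements of type 4+2, 3+2+1, 3+1+1+1 (34 of its 72 elements, about 47% of primes); S_6 (6T16) additionally contains elements of type 5+1, 4+2, 4+1+1, 3+2+1, 3+1+1+1 (484 of its 720 elements, about 67% of primes). None of the 33 primes tested shows any such pattern (for each of these groups the chance of that is below 10^-4), which rules them out. Hence G = A_4 x C_2 (6T6), of order 24.

A_4 x C_2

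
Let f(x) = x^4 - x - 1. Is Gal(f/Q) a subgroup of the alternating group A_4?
The polynomial is irreducible of degree 4 over Q. Its discriminant is -283, which is not a perfect square. A Galois group lies in the alternating group exactly when the discriminant is a square in Q, so the Galois group (S_4) is not contained in A_4.

No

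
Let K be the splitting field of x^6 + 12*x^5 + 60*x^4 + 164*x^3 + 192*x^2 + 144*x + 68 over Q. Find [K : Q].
12

The degree of the splitting field over Q equals the order of the Galois group, so first determine the group. The polynomial f is an irreducible sextic over Q, so G = Gal(f/Q) is one of the 16 transitive subgroups 6T1, ..., 6T16 of S_6. The discriminant of f is 5114284084297728, which is not a perfect square, so G is not contained in A_6. The transitive groups of degree 6 not contained in A_6 are: C_6 (6T1, order 6), S_3 (6T2, order 6), D_6 (6T3, order 12), C_3 x S_3 (6T5, order 18), A_4 x C_2 (6T6, order 24), S_4 (6T8, order 24), S_3 x S_3 (6T9, order 36), S_4 x C_2 (6T11, order 48), (S_3 x S_3) : C_2 (6T13, order 72), PGL(2,5) (6T14, order 120), S_6 (6T16, order 720). By Dedekind's theorem, for a prime p not dividing disc(f) the degrees of the irreducible factors of f mod p form the cycle type of an element of G. Factoring f modulo the 79 such primes p <= 431 (skipping 2, 3, 31, 59, which divide the discriminant), each new pattern first appears at: mod 5: f = (x^2 + 3)(x^2 + 3x + 3)(x^2 + 4x + 2), pattern 2+2+2; mod 7: f = (x^3 + 6x^2 + x + 5)(x^3 + 6x^2 + 2x + 1), pattern 3+3; mod 13: f = (x^6 + 12x^5 + 8x^4 + 8x^3 + 10x^2 + x + 3), pattern 6; mod 17: f = (x)(x + 3)(x^2 + 3x + 1)(x^2 + 6x + 14), pattern 2+2+1+1; mod 127: f = (x + 16)(x + 33)(x + 35)(x + 82)(x + 105)(x + 122), pattern 1+1+1+1+1+1. No other pattern occurs in this range, so the set of observed cycle types is {2+2+2, 3+3, 6, 2+2+1+1, 1+1+1+1+1+1}. The candidates containing elements of all these cycle types are D_6 (6T3) of order 12, A_4 x C_2 (6T6) of order 24, S_3 x S_3 (6T9) of order 36, S_4 x C_2 (6T11) of order 48, (S_3 x S_3) : C_2 (6T13) of order 72, PGL(2,5) (6T14) of order 120, S_6 (6T16) of order 720; the others are excluded. The observed types are precisely the cycle types that occur in D_6 (6T3). Each of the other remaining candidates has further cycle types, and by the Chebotarev density theorem the matching factorization patterns would occur for a proportion of primes equal to their share of the group: A_4 x C_2 (6T6) additionally contains elements of type 2+1+1+1+1 (3 of its 24 elements, about 12% of primes); S_3 x S_3 (6T9) additionally contains elements of type 3+1+1+1 (4 of its 36 elements, about 11% of primes); S_4 x C_2 (6T11) additionally contains elements of type 4+2, 4+1+1, 2+1+1+1+1 (15 of its 48 elements, about 31% of primes); (S_3 x S_3) : C_2 (6T13) additionally contains elements of type 4+2, 3+2+1, 3+1+1+1, 2+1+1+1+1 (40 of its 72 elements, about 56% of primes); PGL(2,5) (6T14) additionally contains elements of type 5+1, 4+1+1 (54 of its 120 elements, about 45% of primes); S_6 (6T16) additionally contains elements of type 5+1, 4+2, 4+1+1, 3+2+1, 3+1+1+1, 2+1+1+1+1 (499 of its 720 elements, about 69% of primes). None of the 79 primes tested shows any such pattern (for each of these groups the chance of that is below 10^-4), which rules them out. Hence G = D_6 (6T3), of order 12. The Galois group D_6 (6T3) has order 12, so the splitting field has degree 12 over Q.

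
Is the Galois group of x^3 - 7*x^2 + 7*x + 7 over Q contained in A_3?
Yes

The polynomial is irreducible of degree 3 over Q. Its discriminant is 3136 = 56^2, a perfect square. A Galois group lies in the alternating group exactly when the discriminant is a square in Q, so the Galois group (C_3) is contained in A_3.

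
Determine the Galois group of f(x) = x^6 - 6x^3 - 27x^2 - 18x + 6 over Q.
The polynomial f is an irreducible sextic over Q, so G = Gal(f/Q) is one of the 16 transitive subgroups 6T1, ..., 6T16 of S_6. The discriminant of f is 304930925568, which is not a perfect square, so G is not contained in A_6. The transitive groups of degree 6 not contained in A_6 are: C_6 (6T1, order 6), S_3 (6T2, order 6), D_6 (6T3, order 12), C_3 x S_3 (6T5, order 18), A_4 x C_2 (6T6, order 24), S_4 (6T8, order 24), S_3 x S_3 (6T9, order 36), S_4 x C_2 (6T11, order 48), (S_3 x S_3) : C_2 (6T13, order 72), PGL(2,5) (6T14, order 120), S_6 (6T16, order 720). By Dedekind's theorem, for a prime p not dividing disc(f) the degrees of the irreducible factors of f mod p form the cycle type of an element of G. Factoring f modulo the 79 such primes p <= 421 (skipping 2, 3, 41, which divide the discriminant), each new pattern first appears at: mod 5: f = (x^2 + 3)(x^2 + x + 2)(x^2 + 4x + 1), pattern 2+2+2; mod 7: f = (x^6 + x^3 + x^2 + 3x + 6), pattern 6; mod 11: f = (x + 5)(x + 10)(x^2 + x + 8)(x^2 + 6x + 7), pattern 2+2+1+1; mod 13: f = (x^3 + x + 6)(x^3 + 12x + 1), pattern 3+3; mod 61: f = (x + 21)(x + 30)(x + 37)(x + 42)(x + 55)(x + 59), pattern 1+1+1+1+1+1. No other pattern occurs in this range, so the set of observed cycle types is {2+2+2, 6, 2+2+1+1, 3+3, 1+1+1+1+1+1}. The candidates containing elements of all these cycle types are D_6 (6T3) of order 12, A_4 x C_2 (6T6) of order 24, S_3 x S_3 (6T9) of order 36, S_4 x C_2 (6T11) of order 48, (S_3 x S_3) : C_2 (6T13) of order 72, PGL(2,5) (6T14) of order 120, S_6 (6T16) of order 720; the others are excluded. The observed types are precisely the cycle types that occur in D_6 (6T3). Each of the other remaining candidates has further cycle types, and by the Chebotarev density theorem the matching factorization patterns would occur for a proportion of primes equal to their share of the group: A_4 x C_2 (6T6) additionally contains elements of type 2+1+1+1+1 (3 of its 24 elements, about 12% of primes); S_3 x S_3 (6T9) additionally contains elements of type 3+1+1+1 (4 of its 36 elements, about 11% of primes); S_4 x C_2 (6T11) additionally contains elements of type 4+2, 4+1+1, 2+1+1+1+1 (15 of its 48 elements, about 31% of primes); (S_3 x S_3) : C_2 (6T13) additionally contains elements of type 4+2, 3+2+1, 3+1+1+1, 2+1+1+1+1 (40 of its 72 elements, about 56% of primes); PGL(2,5) (6T14) additionally contains elements of type 5+1, 4+1+1 (54 of its 120 elements, about 45% of primes); S_6 (6T16) additionally contains elements of type 5+1, 4+2, 4+1+1, 3+2+1, 3+1+1+1, 2+1+1+1+1 (499 of its 720 elements, about 69% of primes). None of the 79 primes tested shows any such pattern (for each of these groups the chance of that is below 10^-4), which rules them out. Hence G = D_6 (6T3), of order 12.

6T3: D_6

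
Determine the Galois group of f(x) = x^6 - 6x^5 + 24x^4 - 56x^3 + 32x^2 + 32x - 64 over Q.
S_4, S_4(6c), the S_4-action on 6 points not in A_6

The polynomial f is an irreducible sextic over Q, so G = Gal(f/Q) is one of the 16 transitive subgroups 6T1, ..., 6T16 of S_6. The discriminant of f is 870211913777152, which is not a perfect square, so G is not contained in A_6. The transitive groups of degree 6 not contained in A_6 are: C_6 (6T1, order 6), S_3 (6T2, order 6), D_6 (6T3, order 12), C_3 x S_3 (6T5, order 18), A_4 x C_2 (6T6, order 24), S_4 (6T8, order 24), S_3 x S_3 (6T9, order 36), S_4 x C_2 (6T11, order 48), (S_3 x S_3) : C_2 (6T13, order 72), PGL(2,5) (6T14, order 120), S_6 (6T16, order 720). By Dedekind's theorem, for a prime p not dividing disc(f) the degrees of the irreducible factors of f mod p form the cycle type of an element of G. Factoring f modulo the 22 such primes p <= 89 (skipping 2, 37, which divide the discriminant), each new pattern first appears at: mod 3: f = (x^3 + x^2 + 2)(x^3 + 2x^2 + x + 1), pattern 3+3; mod 5: f = (x^2 + 2)(x^2 + x + 1)(x^2 + 3x + 3), pattern 2+2+2; mod 17: f = (x + 2)(x + 13)(x^4 + 13x^3 + 7x^2 + 11x + 8), pattern 4+1+1; mod 67: f = (x + 8)(x + 57)(x^2 + 65x + 26)(x^2 + 65x + 66), pattern 2+2+1+1. No other pattern occurs in this range, so the set of observed cycle types is {3+3, 2+2+2, 4+1+1, 2+2+1+1}. The candidates containing elements of all these cycle types are S_4 (6T8) of order 24, S_4 x C_2 (6T11) of order 48, PGL(2,5) (6T14) of order 120, S_6 (6T16) of order 720; the others are excluded. The observed types are precisely the cycle types that occur in S_4 (6T8) (apart from the identity). Each of the other remaining candidates has further cycle types, and by the Chebotarev density theorem the matching factorization patterns would occur for a proportion of primes equal to their share of the group: S_4 x C_2 (6T11) additionally contains elements of type 6, 4+2, 2+1+1+1+1 (17 of its 48 elements, about 35% of primes); PGL(2,5) (6T14) additionally contains elements of type 6, 5+1 (44 of its 120 elements, about 37% of primes); S_6 (6T16) additionally contains elements of type 6, 5+1, 4+2, 3+2+1, 3+1+1+1, 2+1+1+1+1 (529 of its 720 elements, about 73% of primes). None of the 22 primes tested shows any such pattern (for each of these groups the chance of that is below 10^-4), which rules them out. Hence G = S_4 (6T8), of order 24.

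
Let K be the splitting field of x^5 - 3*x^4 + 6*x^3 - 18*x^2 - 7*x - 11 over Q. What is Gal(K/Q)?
The polynomial f is an irreducible quintic over Q, so G = Gal(f/Q) is a transitive subgroup of S_5: one of C_5 (5T1, order 5), D_5 (5T2, order 10), F_20 (5T3, order 20), A_5 (5T4, order 60) or S_5 (5T5, order 120). The discriminant of f is 2316304384 = 48128^2, a perfect square, so G is contained in A_5. The transitive groups of degree 5 contained in A_5 are: C_5 (5T1, order 5), D_5 (5T2, order 10), A_5 (5T4, order 60). By Dedekind's theorem, for a prime p not dividing disc(f) the degrees of the irreducible factors of f mod p form the cycle type of an element of G. Factoring f modulo the 23 such primes p <= 97 (skipping 2, 47, which divide the discriminant), each new pattern first appears at: mod 3: f = (x^5 + 2x + 1), pattern 5; mod 5: f = (x + 3)(x^2 + x + 2)(x^2 + 3x + 4), pattern 2+2+1; mod 83: f = (x + 28)(x + 42)(x + 49)(x + 54)(x + 73), pattern 1+1+1+1+1. No other pattern occurs in this range, so the set of observed cycle types is {5, 2+2+1, 1+1+1+1+1}. The candidates containing elements of all these cycle types are D_5 (5T2) of order 10, A_5 (5T4) of order 60; the others are excluded. The observed types are precisely the cycle types that occur in D_5 (5T2). Each of the other remaining candidates has further cycle types, and by the Chebotarev density theorem the matching factorization patterns would occur for a proportion of primes equal to their share of the group: A_5 (5T4) additionally contains elements of type 3+1+1 (20 of its 60 elements, about 33% of primes). None of the 23 primes tested shows any such pattern (for each of these groups the chance of that is below 10^-4), which rules them out. Hence G = D_5 (5T2), of order 10.

D_5 (order 10)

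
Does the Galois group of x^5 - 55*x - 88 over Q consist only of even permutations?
Yes

The polynomial is irreducible of degree 5 over Q. Its discriminant is 58564000000 = 242000^2, a perfect square. A Galois group lies in the alternating group exactly when the discriminant is a square in Q, so the Galois group (A_5) is contained in A_5.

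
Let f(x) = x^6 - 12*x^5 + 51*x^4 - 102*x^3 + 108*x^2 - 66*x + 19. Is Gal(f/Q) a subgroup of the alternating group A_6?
No

The polynomial is irreducible of degree 6 over Q. Its discriminant is -151585344, which is not a perfect square. A Galois group lies in the alternating group exactly when the discriminant is a square in Q, so the Galois group (A_4 x C_2) is not contained in A_6.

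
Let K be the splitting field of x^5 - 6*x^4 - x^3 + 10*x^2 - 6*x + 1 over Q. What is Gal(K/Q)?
5T1: C_5

The polynomial f is an irreducible quintic over Q, so G = Gal(f/Q) is a transitive subgroup of S_5: one of C_5 (5T1, order 5), D_5 (5T2, order 10), F_20 (5T3, order 20), A_5 (5T4, order 60) or S_5 (5T5, order 120). The discriminant of f is 14641 = 121^2, a perfect square, so G is contained in A_5. The transitive groups of degree 5 contained in A_5 are: C_5 (5T1, order 5), D_5 (5T2, order 10), A_5 (5T4, order 60). By Dedekind's theorem, for a prime p not dividing disc(f) the degrees of the irreducible factors of f mod p form the cycle type of an element of G. Factoring f modulo the 14 such primes p <= 47 (skipping 11, which divides the discriminant), each new pattern first appears at: mod 2: f = (x^5 + x^3 + 1), pattern 5; mod 23: f = (x + 7)(x + 8)(x + 14)(x + 16)(x + 18), pattern 1+1+1+1+1. No other pattern occurs in this range, so the set of observed cycle types is {5, 1+1+1+1+1}. The candidates containing elements of all these cycle types are C_5 (5T1) of order 5, D_5 (5T2) of order 10, A_5 (5T4) of order 60; the others are excluded. The observed types are precisely the cycle types that occur in C_5 (5T1). Each of the other remaining candidates has further cycle types, and by the Chebotarev density theorem the matching factorization patterns would occur for a proportion of primes equal to their share of the group: D_5 (5T2) additionally contains elements of type 2+2+1 (5 of its 10 elements, about 50% of primes); A_5 (5T4) additionally contains elements of type 3+1+1, 2+2+1 (35 of its 60 elements, about 58% of primes). None of the 14 primes tested shows any such pattern (for each of these groups the chance of that is below 10^-4), which rules them out. Hence G = C_5 (5T1), of order 5.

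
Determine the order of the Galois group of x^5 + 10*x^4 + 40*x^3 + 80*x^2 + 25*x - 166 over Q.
The degree of the splitting field over Q equals the order of the Galois group, so first determine the group. The polynomial f is an irreducible quintic over Q, so G = Gal(f/Q) is a transitive subgroup of S_5: one of C_5 (5T1, order 5), D_5 (5T2, order 10), F_20 (5T3, order 20), A_5 (5T4, order 60) or S_5 (5T5, order 120). The discriminant of f is 58564000000 = 242000^2, a perfect square, so G is contained in A_5. The transitive groups of degree 5 contained in A_5 are: C_5 (5T1, order 5), D_5 (5T2, order 10), A_5 (5T4, order 60). By Dedekind's theorem, for a prime p not dividing disc(f) the degrees of the irreducible factors of f mod p form the cycle type of an element of G. Factoring f modulo the 3 such primes p <= 13 (skipping 2, 5, 11, which divide the discriminant), each new pattern first appears at: mod 3: f = (x^5 + x^4 + x^3 + 2x^2 + x + 2), pattern 5; mod 13: f = (x + 7)(x + 9)(x^3 + 7x^2 + 8x + 5), pattern 3+1+1. No other pattern occurs in this range, so the set of observed cycle types is {5, 3+1+1}. Among the candidates above, the only group containing elements of all these cycle types is A_5 (5T4) — each of C_5 (5T1), D_5 (5T2) lacks at least one of them. Hence G = A_5 (5T4), of order 60. The Galois group A_5 (5T4) has order 60, so the splitting field has degree 60 over Q.

60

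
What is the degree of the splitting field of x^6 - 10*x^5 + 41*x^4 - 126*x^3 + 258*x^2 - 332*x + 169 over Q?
12

The degree of the splitting field over Q equals the order of the Galois group, so first determine the group. The polynomial f is an irreducible sextic over Q, so G = Gal(f/Q) is one of the 16 transitive subgroups 6T1, ..., 6T16 of S_6. The discriminant of f is 1728393484898304 = 41573952^2, a perfect square, so G is contained in A_6. The transitive groups of degree 6 contained in A_6 are: A_4 (6T4, order 12), S_4 (6T7, order 24), (C_3 x C_3) : C_4 (6T10, order 36), PSL(2,5) (6T12, order 60), A_6 (6T15, order 360). By Dedekind's theorem, for a prime p not dividing disc(f) the degrees of the irreducible factors of f mod p form the cycle type of an element of G. Factoring f modulo the 33 such primes p <= 151 (skipping 2, 3, 7, which divide the discriminant), each new pattern first appears at: mod 5: f = (x^3 + 2x^2 + 4x + 4)(x^3 + 3x^2 + x + 1), pattern 3+3; mod 13: f = (x)(x + 2)(x^2 + 6x + 3)(x^2 + 8x + 1), pattern 2+2+1+1. No other pattern occurs in this range, so the set of observed cycle types is {3+3, 2+2+1+1}. The candidates containing elements of all these cycle types are A_4 (6T4) of order 12, S_4 (6T7) of order 24, (C_3 x C_3) : C_4 (6T10) of order 36, PSL(2,5) (6T12) of order 60, A_6 (6T15) of order 360; the others are excluded. The observed types are precisely the cycle types that occur in A_4 (6T4) (apart from the identity). Each of the other remaining candidates has further cycle types, and by the Chebotarev density theorem the matching factorization patterns would occur for a proportion of primes equal to their share of the group: S_4 (6T7) additionally contains elements of type 4+2 (6 of its 24 elements, about 25% of primes); (C_3 x C_3) : C_4 (6T10) additionally contains elements of type 4+2, 3+1+1+1 (22 of its 36 elements, about 61% of primes); PSL(2,5) (6T12) additionally contains elements of type 5+1 (24 of its 60 elements, about 40% of primes); A_6 (6T15) additionally contains elements of type 5+1, 4+2, 3+1+1+1 (274 of its 360 elements, about 76% of primes). None of the 33 primes tested shows any such pattern (for each of these groups the chance of that is below 10^-4), which rules them out. Hence G = A_4 (6T4), of order 12. The Galois group A_4 (6T4) has order 12, so the splitting field has degree 12 over Q.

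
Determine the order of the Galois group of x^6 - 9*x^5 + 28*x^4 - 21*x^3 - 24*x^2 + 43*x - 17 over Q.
The degree of the splitting field over Q equals the order of the Galois group, so first determine the group. The polynomial f is an irreducible sextic over Q, so G = Gal(f/Q) is one of the 16 transitive subgroups 6T1, ..., 6T16 of S_6. The discriminant of f is 54786284800, which is not a perfect square, so G is not contained in A_6. The transitive groups of degree 6 not contained in A_6 are: C_6 (6T1, order 6), S_3 (6T2, order 6), D_6 (6T3, order 12), C_3 x S_3 (6T5, order 18), A_4 x C_2 (6T6, order 24), S_4 (6T8, order 24), S_3 x S_3 (6T9, order 36), S_4 x C_2 (6T11, order 48), (S_3 x S_3) : C_2 (6T13, order 72), PGL(2,5) (6T14, order 120), S_6 (6T16, order 720). By Dedekind's theorem, for a prime p not dividing disc(f) the degrees of the irreducible factors of f mod p form the cycle type of an element of G. Factoring f modulo the 22 such primes p <= 101 (skipping 2, 5, 13, 37, which divide the discriminant), each new pattern first appears at: mod 3: f = (x^3 + x^2 + 2)(x^3 + 2x^2 + 2x + 2), pattern 3+3; mod 17: f = (x)(x + 3)(x^4 + 5x^3 + 13x^2 + 8x + 3), pattern 4+1+1; mod 31: f = (x^2 + 5x + 1)(x^2 + 21x + 13)(x^2 + 27x + 13), pattern 2+2+2; mod 67: f = (x + 15)(x + 24)(x^2 + 33x + 54)(x^2 + 53x + 5), pattern 2+2+1+1. No other pattern occurs in this range, so the set of observed cycle types is {3+3, 4+1+1, 2+2+2, 2+2+1+1}. The candidates containing elements of all these cycle types are S_4 (6T8) of order 24, S_4 x C_2 (6T11) of order 48, PGL(2,5) (6T14) of order 120, S_6 (6T16) of order 720; the others are excluded. The observed types are precisely the cycle types that occur in S_4 (6T8) (apart from the identity). Each of the other remaining candidates has further cycle types, and by the Chebotarev density theorem the matching factorization patterns would occur for a proportion of primes equal to their share of the group: S_4 x C_2 (6T11) additionally contains elements of type 6, 4+2, 2+1+1+1+1 (17 of its 48 elements, about 35% of primes); PGL(2,5) (6T14) additionally contains elements of type 6, 5+1 (44 of its 120 elements, about 37% of primes); S_6 (6T16) additionally contains elements of type 6, 5+1, 4+2, 3+2+1, 3+1+1+1, 2+1+1+1+1 (529 of its 720 elements, about 73% of primes). None of the 22 primes tested shows any such pattern (for each of these groups the chance of that is below 10^-4), which rules them out. Hence G = S_4 (6T8), of order 24. The Galois group S_4 (6T8) has order 24, so the splitting field has degree 24 over Q.

24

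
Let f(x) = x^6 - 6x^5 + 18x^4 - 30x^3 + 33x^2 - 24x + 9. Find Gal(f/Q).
PGL(2,5) (also written S5(6))

The polynomial f is an irreducible sextic over Q, so G = Gal(f/Q) is one of the 16 transitive subgroups 6T1, ..., 6T16 of S_6. The discriminant of f is -16003008, which is not a perfect square, so G is not contained in A_6. The transitive groups of degree 6 not contained in A_6 are: C_6 (6T1, order 6), S_3 (6T2, order 6), D_6 (6T3, order 12), C_3 x S_3 (6T5, order 18), A_4 x C_2 (6T6, order 24), S_4 (6T8, order 24), S_3 x S_3 (6T9, order 36), S_4 x C_2 (6T11, order 48), (S_3 x S_3) : C_2 (6T13, order 72), PGL(2,5) (6T14, order 120), S_6 (6T16, order 720). By Dedekind's theorem, for a prime p not dividing disc(f) the degrees of the irreducible factors of f mod p form the cycle type of an element of G. Factoring f modulo the 21 such primes p <= 89 (skipping 2, 3, 7, which divide the discriminant), each new pattern first appears at: mod 5: f = (x^6 + 4x^5 + 3x^4 + 3x^2 + x + 4), pattern 6; mod 11: f = (x + 1)(x^5 + 4x^4 + 3x^3 + 9), pattern 5+1; mod 13: f = (x + 7)(x + 11)(x^4 + 2x^3 + 9x^2 + 5x + 4), pattern 4+1+1; mod 23: f = (x + 15)(x + 19)(x^2 + 13x + 3)(x^2 + 16x + 8), pattern 2+2+1+1; mod 43: f = (x^3 + 16x^2 + 6x + 18)(x^3 + 21x^2 + 20x + 22), pattern 3+3; mod 61: f = (x^2 + 12x + 46)(x^2 + 16x + 56)(x^2 + 27x + 5), pattern 2+2+2. No other pattern occurs in this range, so the set of observed cycle types is {6, 5+1, 4+1+1, 2+2+1+1, 3+3, 2+2+2}. The candidates containing elements of all these cycle types are PGL(2,5) (6T14) of order 120, S_6 (6T16) of order 720; the others are excluded. The observed types are precisely the cycle types that occur in PGL(2,5) (6T14) (apart from the identity). Each of the other remaining candidates has further cycle types, and by the Chebotarev density theorem the matching factorization patterns would occur for a proportion of primes equal to their share of the group: S_6 (6T16) additionally contains elements of type 4+2, 3+2+1, 3+1+1+1, 2+1+1+1+1 (265 of its 720 elements, about 37% of primes). None of the 21 primes tested shows any such pattern (for each of these groups the chance of that is below 10^-4), which rules them out. Hence G = PGL(2,5) (6T14), of order 120.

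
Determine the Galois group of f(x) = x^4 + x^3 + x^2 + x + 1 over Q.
C_4

The polynomial is an irreducible quartic over Q and its discriminant is 125, which is not a perfect square, so the Galois group is not contained in A_4. The resolvent cubic y^3 - y^2 - 3*y + 2 has exactly one rational root, so the Galois group is C_4 or D_4. The quartic becomes reducible over Q(sqrt(disc)), so the group is C_4.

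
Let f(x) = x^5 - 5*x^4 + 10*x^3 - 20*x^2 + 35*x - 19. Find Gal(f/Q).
F_20 (order 20)

The polynomial f is an irreducible quintic over Q, so G = Gal(f/Q) is a transitive subgroup of S_5: one of C_5 (5T1, order 5), D_5 (5T2, order 10), F_20 (5T3, order 20), A_5 (5T4, order 60) or S_5 (5T5, order 120). The discriminant of f is 18050000, which is not a perfect square, so G is not contained in A_5. The transitive groups of degree 5 not contained in A_5 are: F_20 (5T3, order 20), S_5 (5T5, order 120). By Dedekind's theorem, for a prime p not dividing disc(f) the degrees of the irreducible factors of f mod p form the cycle type of an element of G. Factoring f modulo the 18 such primes p <= 73 (skipping 2, 5, 19, which divide the discriminant), each new pattern first appears at: mod 3: f = (x + 1)(x^4 + x^2 + 2), pattern 4+1; mod 11: f = (x^5 + 6x^4 + 10x^3 + 2x^2 + 2x + 3), pattern 5; mod 29: f = (x + 13)(x^2 + 2x + 18)(x^2 + 9x + 5), pattern 2+2+1. No other pattern occurs in this range, so the set of observed cycle types is {4+1, 5, 2+2+1}. The candidates containing elements of all these cycle types are F_20 (5T3) of order 20, S_5 (5T5) of order 120; the others are excluded. The observed types are precisely the cycle types that occur in F_20 (5T3) (apart from the identity). Each of the other remaining candidates has further cycle types, and by the Chebotarev density theorem the matching factorization patterns would occur for a proportion of primes equal to their share of the group: S_5 (5T5) additionally contains elements of type 3+2, 3+1+1, 2+1+1+1 (50 of its 120 elements, about 42% of primes). None of the 18 primes tested shows any such pattern (for each of these groups the chance of that is below 10^-4), which rules them out. Hence G = F_20 (5T3), of order 20.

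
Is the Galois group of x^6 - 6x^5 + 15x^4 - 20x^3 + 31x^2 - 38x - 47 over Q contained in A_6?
The polynomial is irreducible of degree 6 over Q. Its discriminant is 66039417143296 = 8126464^2, a perfect square. A Galois group lies in the alternating group exactly when the discriminant is a square in Q, so the Galois group (S_4) is contained in A_6.

Yes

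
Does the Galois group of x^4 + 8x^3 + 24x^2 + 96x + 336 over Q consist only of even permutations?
Yes

The polynomial is irreducible of degree 4 over Q. Its discriminant is 1358954496 = 36864^2, a perfect square. A Galois group lies in the alternating group exactly when the discriminant is a square in Q, so the Galois group (A_4) is contained in A_4.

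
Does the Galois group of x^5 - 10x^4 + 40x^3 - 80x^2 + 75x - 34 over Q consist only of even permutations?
Yes

The polynomial is irreducible of degree 5 over Q. Its discriminant is 64000000 = 8000^2, a perfect square. A Galois group lies in the alternating group exactly when the discriminant is a square in Q, so the Galois group (D_5) is contained in A_5.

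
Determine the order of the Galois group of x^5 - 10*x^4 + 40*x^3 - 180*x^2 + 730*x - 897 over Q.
The degree of the splitting field over Q equals the order of the Galois group, so first determine the group. The polynomial f is an irreducible quintic over Q, so G = Gal(f/Q) is a transitive subgroup of S_5: one of C_5 (5T1, order 5), D_5 (5T2, order 10), F_20 (5T3, order 20), A_5 (5T4, order 60) or S_5 (5T5, order 120). The discriminant of f is 137845314453125, which is not a perfect square, so G is not contained in A_5. The transitive groups of degree 5 not contained in A_5 are: F_20 (5T3, order 20), S_5 (5T5, order 120). By Dedekind's theorem, for a prime p not dividing disc(f) the degrees of the irreducible factors of f mod p form the cycle type of an element of G. Factoring f modulo the 18 such primes p <= 71 (skipping 5, 31, which divide the discriminant), each new pattern first appears at: mod 2: f = (x + 1)(x^4 + x^3 + x^2 + x + 1), pattern 4+1; mod 11: f = (x^5 + x^4 + 7x^3 + 7x^2 + 4x + 5), pattern 5; mod 19: f = (x + 3)(x^2 + 3x + 14)(x^2 + 3x + 18), pattern 2+2+1. No other pattern occurs in this range, so the set of observed cycle types is {4+1, 5, 2+2+1}. The candidates containing elements of all these cycle types are F_20 (5T3) of order 20, S_5 (5T5) of order 120; the others are excluded. The observed types are precisely the cycle types that occur in F_20 (5T3) (apart from the identity). Each of the other remaining candidates has further cycle types, and by the Chebotarev density theorem the matching factorization patterns would occur for a proportion of primes equal to their share of the group: S_5 (5T5) additionally contains elements of type 3+2, 3+1+1, 2+1+1+1 (50 of its 120 elements, about 42% of primes). None of the 18 primes tested shows any such pattern (for each of these groups the chance of that is below 10^-4), which rules them out. Hence G = F_20 (5T3), of order 20. The Galois group F_20 (5T3) has order 20, so the splitting field has degree 20 over Q.

20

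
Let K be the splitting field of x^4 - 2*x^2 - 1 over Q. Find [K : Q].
The degree of the splitting field over Q equals the order of the Galois group, so first determine the group. The polynomial is an irreducible quartic over Q and its discriminant is -1024, which is not a perfect square, so the Galois group is not contained in A_4. The resolvent cubic y^3 + 2*y^2 + 4*y + 8 has exactly one rational root, so the Galois group is C_4 or D_4. The quartic remains irreducible over Q(sqrt(disc)), so the group is D_4. The Galois group D_4 (4T3) has order 8, so the splitting field has degree 8 over Q.

8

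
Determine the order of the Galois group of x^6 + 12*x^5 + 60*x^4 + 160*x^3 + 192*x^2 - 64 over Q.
24

The degree of the splitting field over Q equals the order of the Galois group, so first determine the group. The polynomial f is an irreducible sextic over Q, so G = Gal(f/Q) is one of the 16 transitive subgroups 6T1, ..., 6T16 of S_6. The discriminant of f is -450868486864896, which is not a perfect square, so G is not contained in A_6. The transitive groups of degree 6 not contained in A_6 are: C_6 (6T1, order 6), S_3 (6T2, order 6), D_6 (6T3, order 12), C_3 x S_3 (6T5, order 18), A_4 x C_2 (6T6, order 24), S_4 (6T8, order 24), S_3 x S_3 (6T9, order 36), S_4 x C_2 (6T11, order 48), (S_3 x S_3) : C_2 (6T13, order 72), PGL(2,5) (6T14, order 120), S_6 (6T16, order 720). By Dedekind's theorem, for a prime p not dividing disc(f) the degrees of the irreducible factors of f mod p form the cycle type of an element of G. Factoring f modulo the 33 such primes p <= 149 (skipping 2, 3, which divide the discriminant), each new pattern first appears at: mod 5: f = (x^3 + x + 4)(x^3 + 2x^2 + 4x + 4), pattern 3+3; mod 7: f = (x^6 + 5x^5 + 4x^4 + 6x^3 + 3x^2 + 6), pattern 6; mod 17: f = (x + 1)(x + 3)(x^2 + 4x + 10)(x^2 + 4x + 16), pattern 2+2+1+1; mod 19: f = (x + 5)(x + 8)(x + 15)(x + 18)(x^2 + 4x + 11), pattern 2+1+1+1+1; mod 71: f = (x^2 + 4x + 33)(x^2 + 4x + 53)(x^2 + 4x + 68), pattern 2+2+2. No other pattern occurs in this range, so the set of observed cycle types is {3+3, 6, 2+2+1+1, 2+1+1+1+1, 2+2+2}. The candidates containing elements of all these cycle types are A_4 x C_2 (6T6) of order 24, S_4 x C_2 (6T11) of order 48, (S_3 x S_3) : C_2 (6T13) of order 72, S_6 (6T16) of order 720; the others are excluded. The observed types are precisely the cycle types that occur in A_4 x C_2 (6T6) (apart from the identity). Each of the other remaining candidates has further cycle types, and by the Chebotarev density theorem the matching factorization patterns would occur for a proportion of primes equal to their share of the group: S_4 x C_2 (6T11) additionally contains elements of type 4+2, 4+1+1 (12 of its 48 elements, about 25% of primes); (S_3 x S_3) : C_2 (6T13) additionally contains elements of type 4+2, 3+2+1, 3+1+1+1 (34 of its 72 elements, about 47% of primes); S_6 (6T16) additionally contains elements of type 5+1, 4+2, 4+1+1, 3+2+1, 3+1+1+1 (484 of its 720 elements, about 67% of primes). None of the 33 primes tested shows any such pattern (for each of these groups the chance of that is below 10^-4), which rules them out. Hence G = A_4 x C_2 (6T6), of order 24. The Galois group A_4 x C_2 (6T6) has order 24, so the splitting field has degree 24 over Q.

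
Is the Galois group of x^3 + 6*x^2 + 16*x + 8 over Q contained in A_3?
The polynomial is irreducible of degree 3 over Q. Its discriminant is -1984, which is not a perfect square. A Galois group lies in the alternating group exactly when the discriminant is a square in Q, so the Galois group (S_3) is not contained in A_3.

No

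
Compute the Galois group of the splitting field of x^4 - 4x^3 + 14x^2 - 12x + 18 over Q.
V_4 (order 4)

The polynomial is an irreducible quartic over Q and its discriminant is 1016064 = 1008^2, a perfect square, so the Galois group is contained in A_4. The resolvent cubic y^3 - 14*y^2 - 24*y + 576 splits completely over Q, which gives the Klein four-group V_4.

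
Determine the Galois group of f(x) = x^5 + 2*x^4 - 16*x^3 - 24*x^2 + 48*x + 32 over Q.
C_5 (also written C5)

The polynomial f is an irreducible quintic over Q, so G = Gal(f/Q) is a transitive subgroup of S_5: one of C_5 (5T1, order 5), D_5 (5T2, order 10), F_20 (5T3, order 20), A_5 (5T4, order 60) or S_5 (5T5, order 120). The discriminant of f is 15352201216 = 123904^2, a perfect square, so G is contained in A_5. The transitive groups of degree 5 contained in A_5 are: C_5 (5T1, order 5), D_5 (5T2, order 10), A_5 (5T4, order 60). By Dedekind's theorem, for a prime p not dividing disc(f) the degrees of the irreducible factors of f mod p form the cycle type of an element of G. Factoring f modulo the 14 such primes p <= 53 (skipping 2, 11, which divide the discriminant), each new pattern first appears at: mod 3: f = (x^5 + 2x^4 + 2x^3 + 2), pattern 5; mod 23: f = (x + 1)(x + 3)(x + 11)(x + 15)(x + 18), pattern 1+1+1+1+1. No other pattern occurs in this range, so the set of observed cycle types is {5, 1+1+1+1+1}. The candidates containing elements of all these cycle types are C_5 (5T1) of order 5, D_5 (5T2) of order 10, A_5 (5T4) of order 60; the others are excluded. The observed types are precisely the cycle types that occur in C_5 (5T1). Each of the other remaining candidates has further cycle types, and by the Chebotarev density theorem the matching factorization patterns would occur for a proportion of primes equal to their share of the group: D_5 (5T2) additionally contains elements of type 2+2+1 (5 of its 10 elements, about 50% of primes); A_5 (5T4) additionally contains elements of type 3+1+1, 2+2+1 (35 of its 60 elements, about 58% of primes). None of the 14 primes tested shows any such pattern (for each of these groups the chance of that is below 10^-4), which rules them out. Hence G = C_5 (5T1), of order 5.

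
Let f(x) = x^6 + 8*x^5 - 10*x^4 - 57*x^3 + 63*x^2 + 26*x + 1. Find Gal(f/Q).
The polynomial f is an irreducible sextic over Q, so G = Gal(f/Q) is one of the 16 transitive subgroups 6T1, ..., 6T16 of S_6. The discriminant of f is 3646117689361 = 1909481^2, a perfect square, so G is contained in A_6. The transitive groups of degree 6 contained in A_6 are: A_4 (6T4, order 12), S_4 (6T7, order 24), (C_3 x C_3) : C_4 (6T10, order 36), PSL(2,5) (6T12, order 60), A_6 (6T15, order 360). By Dedekind's theorem, for a prime p not dividing disc(f) the degrees of the irreducible factors of f mod p form the cycle type of an element of G. Factoring f modulo the 21 such primes p <= 83 (skipping 7, 19, which divide the discriminant), each new pattern first appears at: mod 2: f = (x + 1)(x^5 + x^4 + x^3 + x + 1), pattern 5+1; mod 11: f = (x^3 + x^2 + 2x + 9)(x^3 + 7x^2 + 3x + 5), pattern 3+3; mod 61: f = (x + 2)(x + 25)(x^2 + 21x + 1)(x^2 + 21x + 11), pattern 2+2+1+1. No other pattern occurs in this range, so the set of observed cycle types is {5+1, 3+3, 2+2+1+1}. The candidates containing elements of all these cycle types are PSL(2,5) (6T12) of order 60, A_6 (6T15) of order 360; the others are excluded. The observed types are precisely the cycle types that occur in PSL(2,5) (6T12) (apart from the identity). Each of the other remaining candidates has further cycle types, and by the Chebotarev density theorem the matching factorization patterns would occur for a proportion of primes equal to their share of the group: A_6 (6T15) additionally contains elements of type 4+2, 3+1+1+1 (130 of its 360 elements, about 36% of primes). None of the 21 primes tested shows any such pattern (for each of these groups the chance of that is below 10^-4), which rules them out. Hence G = PSL(2,5) (6T12), of order 60.

PSL(2,5)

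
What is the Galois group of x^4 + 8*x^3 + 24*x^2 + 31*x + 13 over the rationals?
4T5: S_4

The polynomial is an irreducible quartic over Q and its discriminant is -283, which is not a perfect square, so the Galois group is not contained in A_4. The resolvent cubic y^3 - 24*y^2 + 196*y - 545 is irreducible over Q. An irreducible resolvent with non-square discriminant gives S_4.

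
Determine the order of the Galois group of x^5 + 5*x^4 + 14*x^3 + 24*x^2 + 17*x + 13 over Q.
The degree of the splitting field over Q equals the order of the Galois group, so first determine the group. The polynomial f is an irreducible quintic over Q, so G = Gal(f/Q) is a transitive subgroup of S_5: one of C_5 (5T1, order 5), D_5 (5T2, order 10), F_20 (5T3, order 20), A_5 (5T4, order 60) or S_5 (5T5, order 120). The discriminant of f is 55922512, which is not a perfect square, so G is not contained in A_5. The transitive groups of degree 5 not contained in A_5 are: F_20 (5T3, order 20), S_5 (5T5, order 120). By Dedekind's theorem, for a prime p not dividing disc(f) the degrees of the irreducible factors of f mod p form the cycle type of an element of G. Factoring f modulo the 5 such primes p <= 13 (skipping 2, which divides the discriminant), each new pattern first appears at: mod 3: f = (x^5 + 2x^4 + 2x^3 + 2x + 1), pattern 5; mod 5: f = (x + 1)(x^4 + 4x^3 + 4x + 3), pattern 4+1; mod 13: f = (x)(x + 5)(x^3 + x + 6), pattern 3+1+1. No other pattern occurs in this range, so the set of observed cycle types is {5, 4+1, 3+1+1}. Among the candidates above, the only group containing elements of all these cycle types is S_5 (5T5) — F_20 (5T3) lacks at least one of them. Hence G = S_5 (5T5), of order 120. The Galois group S_5 (5T5) has order 120, so the splitting field has degree 120 over Q.

120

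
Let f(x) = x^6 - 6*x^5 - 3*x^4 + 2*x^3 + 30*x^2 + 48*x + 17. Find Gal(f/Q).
The polynomial f is an irreducible sextic over Q, so G = Gal(f/Q) is one of the 16 transitive subgroups 6T1, ..., 6T16 of S_6. The discriminant of f is -30366624190464, which is not a perfect square, so G is not contained in A_6. The transitive groups of degree 6 not contained in A_6 are: C_6 (6T1, order 6), S_3 (6T2, order 6), D_6 (6T3, order 12), C_3 x S_3 (6T5, order 18), A_4 x C_2 (6T6, order 24), S_4 (6T8, order 24), S_3 x S_3 (6T9, order 36), S_4 x C_2 (6T11, order 48), (S_3 x S_3) : C_2 (6T13, order 72), PGL(2,5) (6T14, order 120), S_6 (6T16, order 720). By Dedekind's theorem, for a prime p not dividing disc(f) the degrees of the irreducible factors of f mod p form the cycle type of an element of G. Factoring f modulo the 33 such primes p <= 149 (skipping 2, 3, which divide the discriminant), each new pattern first appears at: mod 5: f = (x^3 + x + 1)(x^3 + 4x^2 + x + 2), pattern 3+3; mod 7: f = (x^6 + x^5 + 4x^4 + 2x^3 + 2x^2 + 6x + 3), pattern 6; mod 17: f = (x)(x + 9)(x^2 + 7x + 5)(x^2 + 12x + 9), pattern 2+2+1+1; mod 19: f = (x + 3)(x + 9)(x + 13)(x + 14)(x^2 + 12x + 3), pattern 2+1+1+1+1; mod 71: f = (x^2 + 9x + 56)(x^2 + 19x + 4)(x^2 + 37x + 8), pattern 2+2+2. No other pattern occurs in this range, so the set of observed cycle types is {3+3, 6, 2+2+1+1, 2+1+1+1+1, 2+2+2}. The candidates containing elements of all these cycle types are A_4 x C_2 (6T6) of order 24, S_4 x C_2 (6T11) of order 48, (S_3 x S_3) : C_2 (6T13) of order 72, S_6 (6T16) of order 720; the others are excluded. The observed types are precisely the cycle types that occur in A_4 x C_2 (6T6) (apart from the identity). Each of the other remaining candidates has further cycle types, and by the Chebotarev density theorem the matching factorization patterns would occur for a proportion of primes equal to their share of the group: S_4 x C_2 (6T11) additionally contains elements of type 4+2, 4+1+1 (12 of its 48 elements, about 25% of primes); (S_3 x S_3) : C_2 (6T13) additionally contains elements of type 4+2, 3+2+1, 3+1+1+1 (34 of its 72 elements, about 47% of primes); S_6 (6T16) additionally contains elements of type 5+1, 4+2, 4+1+1, 3+2+1, 3+1+1+1 (484 of its 720 elements, about 67% of primes). None of the 33 primes tested shows any such pattern (for each of these groups the chance of that is below 10^-4), which rules them out. Hence G = A_4 x C_2 (6T6), of order 24.

6T6: A_4 x C_2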